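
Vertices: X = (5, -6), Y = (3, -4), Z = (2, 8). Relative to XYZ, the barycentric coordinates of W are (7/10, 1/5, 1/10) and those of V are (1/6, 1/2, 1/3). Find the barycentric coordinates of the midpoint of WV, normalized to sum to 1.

(13/30, 7/20, 13/60)

Since both coordinate triples sum to 1, the midpoint's barycentrics are the componentwise average.
(7/10+1/6)/2 = 13/30; similarly 7/20 and 13/60.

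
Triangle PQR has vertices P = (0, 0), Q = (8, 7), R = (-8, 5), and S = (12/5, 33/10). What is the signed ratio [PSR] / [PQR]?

[PQR] = ½·(0·(7−5) + 8·(5−0) + (-8)·(0−7)) = ½·(0 + 40 + 56) = 48.
[PSR] = ½·(0·(33/10−5) + (12/5)·(5−0) + (-8)·(0−(33/10))) = ½·(0 + 12 + 132/5) = 96/5, so the ratio is (96/5)/48 = 2/5.

2/5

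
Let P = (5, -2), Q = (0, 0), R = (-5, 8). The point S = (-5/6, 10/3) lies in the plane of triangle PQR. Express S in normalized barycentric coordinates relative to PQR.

Signed area of the reference triangle: [PQR] = ½·(5·(0−8) + 0·(8−(-2)) + (-5)·(-2−0)) = ½·(-40 + 0 + 10) = -15.
[SQR] = ½·((-5/6)·(0−8) + 0·(8−(10/3)) + (-5)·(10/3−0)) = ½·(20/3 + 0 − 50/3) = -5, so the P-coordinate is (-5)/(-15) = 1/3.
[PSR] = ½·(5·(10/3−8) + (-5/6)·(8−(-2)) + (-5)·(-2−(10/3))) = ½·(-70/3 − 25/3 + 80/3) = -5/2, so the Q-coordinate is 1/6.
[PQS] = ½·(5·(0−(10/3)) + 0·(10/3−(-2)) + (-5/6)·(-2−0)) = ½·(-50/3 + 0 + 5/3) = -15/2, so the R-coordinate is 1/2.

(1/3, 1/6, 1/2)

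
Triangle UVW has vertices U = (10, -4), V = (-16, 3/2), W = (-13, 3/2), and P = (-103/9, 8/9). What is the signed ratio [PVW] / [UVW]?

[UVW] = ½·(10·(3/2−(3/2)) + (-16)·(3/2−(-4)) + (-13)·(-4−(3/2))) = ½·(0 − 88 + 143/2) = -33/4.
[PVW] = ½·((-103/9)·(3/2−(3/2)) + (-16)·(3/2−(8/9)) + (-13)·(8/9−(3/2))) = ½·(0 − 88/9 + 143/18) = -11/12, so the ratio is (-11/12)/(-33/4) = 1/9.

1/9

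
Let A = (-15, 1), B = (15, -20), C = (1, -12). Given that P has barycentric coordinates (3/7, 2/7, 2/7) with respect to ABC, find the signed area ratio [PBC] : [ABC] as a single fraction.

3/7

The signed ratio [PBC]/[ABC] equals the barycentric coordinate of P at vertex A, which is 3/7.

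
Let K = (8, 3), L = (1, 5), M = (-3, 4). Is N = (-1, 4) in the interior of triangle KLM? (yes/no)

yes

Barycentric coordinates of N: (2/15, 2/15, 11/15).
The three coordinates are positive, positive, positive; a point is interior exactly when all three are positive.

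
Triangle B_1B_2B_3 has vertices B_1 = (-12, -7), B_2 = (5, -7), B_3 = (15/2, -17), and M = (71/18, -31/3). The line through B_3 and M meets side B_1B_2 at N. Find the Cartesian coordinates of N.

(13/6, -7)

Barycentric coordinates of M with respect to B_1B_2B_3: (1/9, 5/9, 1/3).
On side B_1B_2 the B_3-coordinate is zero; dropping M's B_3-weight 1/3 and renormalizing the remaining 1/9 : 5/9 gives weights 1/6, 5/6 on B_1, B_2.
N = (1/6)·(-12, -7) + (5/6)·(5, -7) = (13/6, -7).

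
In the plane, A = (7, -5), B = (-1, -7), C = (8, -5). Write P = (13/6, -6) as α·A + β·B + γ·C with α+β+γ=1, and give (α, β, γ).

Signed area of the reference triangle: [ABC] = ½·(7·(-7−(-5)) + (-1)·(-5−(-5)) + 8·(-5−(-7))) = ½·(-14 + 0 + 16) = 1.
[PBC] = ½·((13/6)·(-7−(-5)) + (-1)·(-5−(-6)) + 8·(-6−(-7))) = ½·(-13/3 − 1 + 8) = 4/3, so the A-coordinate is (4/3)/1 = 4/3.
[APC] = ½·(7·(-6−(-5)) + (13/6)·(-5−(-5)) + 8·(-5−(-6))) = ½·(-7 + 0 + 8) = 1/2, so the B-coordinate is 1/2.
[ABP] = ½·(7·(-7−(-6)) + (-1)·(-6−(-5)) + (13/6)·(-5−(-7))) = ½·(-7 + 1 + 13/3) = -5/6, so the C-coordinate is -5/6.

(4/3, 1/2, -5/6)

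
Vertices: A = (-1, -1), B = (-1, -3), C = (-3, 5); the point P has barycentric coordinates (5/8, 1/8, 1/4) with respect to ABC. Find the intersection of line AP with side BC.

(-7/3, 7/3)

Line AP meets BC where the A-coordinate vanishes; zeroing P's A-weight and renormalizing leaves B, C-weights 1/8 : 1/4 → (1/3, 2/3).
So Q = (1/3)·B + (2/3)·C = (-7/3, 7/3).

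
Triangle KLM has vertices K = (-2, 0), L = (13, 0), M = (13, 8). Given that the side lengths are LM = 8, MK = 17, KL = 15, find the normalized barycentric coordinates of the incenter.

The incenter has barycentric coordinates proportional to the opposite side lengths: (8 : 17 : 15).
Normalizing by 8+17+15 = 40 gives (1/5, 17/40, 3/8).

(1/5, 17/40, 3/8)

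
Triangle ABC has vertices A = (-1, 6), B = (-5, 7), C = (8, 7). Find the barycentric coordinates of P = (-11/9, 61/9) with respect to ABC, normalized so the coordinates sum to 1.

Signed area of the reference triangle: [ABC] = ½·((-1)·(7−7) + (-5)·(7−6) + 8·(6−7)) = ½·(0 − 5 − 8) = -13/2.
[PBC] = ½·((-11/9)·(7−7) + (-5)·(7−(61/9)) + 8·(61/9−7)) = ½·(0 − 10/9 − 16/9) = -13/9, so the A-coordinate is (-13/9)/(-13/2) = 2/9.
[APC] = ½·((-1)·(61/9−7) + (-11/9)·(7−6) + 8·(6−(61/9))) = ½·(2/9 − 11/9 − 56/9) = -65/18, so the B-coordinate is 5/9.
[ABP] = ½·((-1)·(7−(61/9)) + (-5)·(61/9−6) + (-11/9)·(6−7)) = ½·(-2/9 − 35/9 + 11/9) = -13/9, so the C-coordinate is 2/9.

(2/9, 5/9, 2/9)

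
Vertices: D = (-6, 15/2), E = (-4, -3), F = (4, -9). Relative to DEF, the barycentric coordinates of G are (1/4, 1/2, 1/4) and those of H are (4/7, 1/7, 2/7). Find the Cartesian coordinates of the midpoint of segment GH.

(-75/28, -33/112)

Barycentric coordinates of the midpoint are the average: (23/56, 9/28, 15/56).
Converting: (23/56)·D + (9/28)·E + (15/56)·F = (-75/28, -33/112).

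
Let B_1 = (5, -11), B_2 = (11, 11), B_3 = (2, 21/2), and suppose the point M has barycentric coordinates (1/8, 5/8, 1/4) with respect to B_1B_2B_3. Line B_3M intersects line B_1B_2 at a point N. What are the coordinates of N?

(10, 22/3)

Line B_3M meets B_1B_2 where the B_3-coordinate vanishes; zeroing M's B_3-weight and renormalizing leaves B_1, B_2-weights 1/8 : 5/8 → (1/6, 5/6).
So N = (1/6)·B_1 + (5/6)·B_2 = (10, 22/3).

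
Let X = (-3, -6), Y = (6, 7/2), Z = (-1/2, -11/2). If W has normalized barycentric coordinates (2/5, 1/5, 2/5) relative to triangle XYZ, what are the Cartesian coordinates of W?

W = (2/5)·X + (1/5)·Y + (2/5)·Z.
x-coordinate: (2/5)·(-3) + (1/5)·6 + (2/5)·(-1/2) = -1/5.
y-coordinate: (2/5)·(-6) + (1/5)·(7/2) + (2/5)·(-11/2) = -39/10.

(-1/5, -39/10)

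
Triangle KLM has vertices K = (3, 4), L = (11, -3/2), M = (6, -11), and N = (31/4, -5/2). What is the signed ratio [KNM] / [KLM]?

[KLM] = ½·(3·(-3/2−(-11)) + 11·(-11−4) + 6·(4−(-3/2))) = ½·(57/2 − 165 + 33) = -207/4.
[KNM] = ½·(3·(-5/2−(-11)) + (31/4)·(-11−4) + 6·(4−(-5/2))) = ½·(51/2 − 465/4 + 39) = -207/8, so the ratio is (-207/8)/(-207/4) = 1/2.

1/2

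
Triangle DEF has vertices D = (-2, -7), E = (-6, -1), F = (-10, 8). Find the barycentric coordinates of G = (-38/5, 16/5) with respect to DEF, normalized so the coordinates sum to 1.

Signed area of the reference triangle: [DEF] = ½·((-2)·(-1−8) + (-6)·(8−(-7)) + (-10)·(-7−(-1))) = ½·(18 − 90 + 60) = -6.
[GEF] = ½·((-38/5)·(-1−8) + (-6)·(8−(16/5)) + (-10)·(16/5−(-1))) = ½·(342/5 − 144/5 − 42) = -6/5, so the D-coordinate is (-6/5)/(-6) = 1/5.
[DGF] = ½·((-2)·(16/5−8) + (-38/5)·(8−(-7)) + (-10)·(-7−(16/5))) = ½·(48/5 − 114 + 102) = -6/5, so the E-coordinate is 1/5.
[DEG] = ½·((-2)·(-1−(16/5)) + (-6)·(16/5−(-7)) + (-38/5)·(-7−(-1))) = ½·(42/5 − 306/5 + 228/5) = -18/5, so the F-coordinate is 3/5.

(1/5, 1/5, 3/5)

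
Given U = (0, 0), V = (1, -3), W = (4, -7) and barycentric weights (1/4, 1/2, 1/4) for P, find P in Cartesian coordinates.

(3/2, -13/4)

P = (1/4)·U + (1/2)·V + (1/4)·W.
x-coordinate: (1/4)·0 + (1/2)·1 + (1/4)·4 = 3/2.
y-coordinate: (1/4)·0 + (1/2)·(-3) + (1/4)·(-7) = -13/4.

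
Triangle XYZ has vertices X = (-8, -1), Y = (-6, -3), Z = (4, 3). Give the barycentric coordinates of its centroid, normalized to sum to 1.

(1/3, 1/3, 1/3)

The centroid is the average of the vertices, so each weight is 1/3.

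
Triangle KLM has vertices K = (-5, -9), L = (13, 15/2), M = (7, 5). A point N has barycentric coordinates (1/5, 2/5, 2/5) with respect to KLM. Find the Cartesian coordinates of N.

(7, 16/5)

N = (1/5)·K + (2/5)·L + (2/5)·M.
x-coordinate: (1/5)·(-5) + (2/5)·13 + (2/5)·7 = 7.
y-coordinate: (1/5)·(-9) + (2/5)·(15/2) + (2/5)·5 = 16/5.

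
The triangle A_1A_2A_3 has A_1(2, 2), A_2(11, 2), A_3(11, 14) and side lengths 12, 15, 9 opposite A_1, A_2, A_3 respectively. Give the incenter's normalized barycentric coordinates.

The incenter has barycentric coordinates proportional to the opposite side lengths: (12 : 15 : 9).
Normalizing by 12+15+9 = 36 gives (1/3, 5/12, 1/4).

(1/3, 5/12, 1/4)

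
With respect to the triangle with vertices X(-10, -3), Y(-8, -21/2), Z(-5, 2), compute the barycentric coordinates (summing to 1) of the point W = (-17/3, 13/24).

Signed area of the reference triangle: [XYZ] = ½·((-10)·(-21/2−2) + (-8)·(2−(-3)) + (-5)·(-3−(-21/2))) = ½·(125 − 40 − 75/2) = 95/4.
[WYZ] = ½·((-17/3)·(-21/2−2) + (-8)·(2−(13/24)) + (-5)·(13/24−(-21/2))) = ½·(425/6 − 35/3 − 1325/24) = 95/48, so the X-coordinate is (95/48)/(95/4) = 1/12.
[XWZ] = ½·((-10)·(13/24−2) + (-17/3)·(2−(-3)) + (-5)·(-3−(13/24))) = ½·(175/12 − 85/3 + 425/24) = 95/48, so the Y-coordinate is 1/12.
[XYW] = ½·((-10)·(-21/2−(13/24)) + (-8)·(13/24−(-3)) + (-17/3)·(-3−(-21/2))) = ½·(1325/12 − 85/3 − 85/2) = 475/24, so the Z-coordinate is 5/6.

(1/12, 1/12, 5/6)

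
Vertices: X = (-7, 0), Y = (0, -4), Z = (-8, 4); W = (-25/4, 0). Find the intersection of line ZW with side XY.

(-6, -4/7)

Barycentric coordinates of W with respect to XYZ: (3/4, 1/8, 1/8).
On side XY the Z-coordinate is zero; dropping W's Z-weight 1/8 and renormalizing the remaining 3/4 : 1/8 gives weights 6/7, 1/7 on X, Y.
V = (6/7)·(-7, 0) + (1/7)·(0, -4) = (-6, -4/7).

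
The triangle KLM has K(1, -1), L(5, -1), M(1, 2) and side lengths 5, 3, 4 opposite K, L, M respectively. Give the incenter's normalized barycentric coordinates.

(5/12, 1/4, 1/3)

The incenter has barycentric coordinates proportional to the opposite side lengths: (5 : 3 : 4).
Normalizing by 5+3+4 = 12 gives (5/12, 1/4, 1/3).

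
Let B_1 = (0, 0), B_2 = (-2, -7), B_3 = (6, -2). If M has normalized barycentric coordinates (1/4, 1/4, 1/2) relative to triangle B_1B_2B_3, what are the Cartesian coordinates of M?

M = (1/4)·B_1 + (1/4)·B_2 + (1/2)·B_3.
x-coordinate: (1/4)·0 + (1/4)·(-2) + (1/2)·6 = 5/2.
y-coordinate: (1/4)·0 + (1/4)·(-7) + (1/2)·(-2) = -11/4.

(5/2, -11/4)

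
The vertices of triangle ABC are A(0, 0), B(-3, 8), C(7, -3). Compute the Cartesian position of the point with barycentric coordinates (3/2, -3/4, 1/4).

P = (3/2)·A + (-3/4)·B + (1/4)·C.
x-coordinate: (3/2)·0 + (-3/4)·(-3) + (1/4)·7 = 4.
y-coordinate: (3/2)·0 + (-3/4)·8 + (1/4)·(-3) = -27/4.

(4, -27/4)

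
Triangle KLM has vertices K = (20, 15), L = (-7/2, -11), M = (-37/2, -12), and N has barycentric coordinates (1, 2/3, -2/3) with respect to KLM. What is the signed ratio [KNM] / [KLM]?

2/3

The signed ratio [KNM]/[KLM] equals the barycentric coordinate of N at vertex L, which is 2/3.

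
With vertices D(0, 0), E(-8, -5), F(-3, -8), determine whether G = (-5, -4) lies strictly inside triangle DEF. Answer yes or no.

yes

Barycentric coordinates of G: (2/7, 4/7, 1/7).
The three coordinates are positive, positive, positive; a point is interior exactly when all three are positive.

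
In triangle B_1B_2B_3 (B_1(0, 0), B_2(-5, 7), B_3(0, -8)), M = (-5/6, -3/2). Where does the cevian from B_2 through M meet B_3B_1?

Barycentric coordinates of M with respect to B_1B_2B_3: (1/2, 1/6, 1/3).
On side B_3B_1 the B_2-coordinate is zero; dropping M's B_2-weight 1/6 and renormalizing the remaining 1/3 : 1/2 gives weights 2/5, 3/5 on B_3, B_1.
N = (2/5)·(0, -8) + (3/5)·(0, 0) = (0, -16/5).

(0, -16/5)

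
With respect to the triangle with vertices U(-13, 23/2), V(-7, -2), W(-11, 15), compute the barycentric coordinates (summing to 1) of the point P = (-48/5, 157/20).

(1/10, 2/5, 1/2)

Signed area of the reference triangle: [UVW] = ½·((-13)·(-2−15) + (-7)·(15−(23/2)) + (-11)·(23/2−(-2))) = ½·(221 − 49/2 − 297/2) = 24.
[PVW] = ½·((-48/5)·(-2−15) + (-7)·(15−(157/20)) + (-11)·(157/20−(-2))) = ½·(816/5 − 1001/20 − 2167/20) = 12/5, so the U-coordinate is (12/5)/24 = 1/10.
[UPW] = ½·((-13)·(157/20−15) + (-48/5)·(15−(23/2)) + (-11)·(23/2−(157/20))) = ½·(1859/20 − 168/5 − 803/20) = 48/5, so the V-coordinate is 2/5.
[UVP] = ½·((-13)·(-2−(157/20)) + (-7)·(157/20−(23/2)) + (-48/5)·(23/2−(-2))) = ½·(2561/20 + 511/20 − 648/5) = 12, so the W-coordinate is 1/2.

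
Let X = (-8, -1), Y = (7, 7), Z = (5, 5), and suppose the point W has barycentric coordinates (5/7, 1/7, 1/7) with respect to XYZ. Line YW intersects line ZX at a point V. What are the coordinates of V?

(-35/6, 0)

Line YW meets ZX where the Y-coordinate vanishes; zeroing W's Y-weight and renormalizing leaves Z, X-weights 1/7 : 5/7 → (1/6, 5/6).
So V = (1/6)·Z + (5/6)·X = (-35/6, 0).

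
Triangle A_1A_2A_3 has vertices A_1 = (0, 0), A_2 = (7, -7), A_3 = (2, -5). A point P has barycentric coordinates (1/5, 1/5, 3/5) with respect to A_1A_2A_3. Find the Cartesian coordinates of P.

P = (1/5)·A_1 + (1/5)·A_2 + (3/5)·A_3.
x-coordinate: (1/5)·0 + (1/5)·7 + (3/5)·2 = 13/5.
y-coordinate: (1/5)·0 + (1/5)·(-7) + (3/5)·(-5) = -22/5.

(13/5, -22/5)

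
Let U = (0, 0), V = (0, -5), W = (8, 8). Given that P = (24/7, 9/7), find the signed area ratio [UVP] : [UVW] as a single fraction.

[UVW] = ½·(0·(-5−8) + 0·(8−0) + 8·(0−(-5))) = ½·(0 + 0 + 40) = 20.
[UVP] = ½·(0·(-5−(9/7)) + 0·(9/7−0) + (24/7)·(0−(-5))) = ½·(0 + 0 + 120/7) = 60/7, so the ratio is (60/7)/20 = 3/7.

3/7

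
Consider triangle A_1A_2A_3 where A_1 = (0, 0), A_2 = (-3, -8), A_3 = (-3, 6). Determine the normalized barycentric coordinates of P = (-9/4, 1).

Signed area of the reference triangle: [A_1A_2A_3] = ½·(0·(-8−6) + (-3)·(6−0) + (-3)·(0−(-8))) = ½·(0 − 18 − 24) = -21.
[PA_2A_3] = ½·((-9/4)·(-8−6) + (-3)·(6−1) + (-3)·(1−(-8))) = ½·(63/2 − 15 − 27) = -21/4, so the A_1-coordinate is (-21/4)/(-21) = 1/4.
[A_1PA_3] = ½·(0·(1−6) + (-9/4)·(6−0) + (-3)·(0−1)) = ½·(0 − 27/2 + 3) = -21/4, so the A_2-coordinate is 1/4.
[A_1A_2P] = ½·(0·(-8−1) + (-3)·(1−0) + (-9/4)·(0−(-8))) = ½·(0 − 3 − 18) = -21/2, so the A_3-coordinate is 1/2.
Check: 1/4 + 1/4 + 1/2 = 1.

(1/4, 1/4, 1/2)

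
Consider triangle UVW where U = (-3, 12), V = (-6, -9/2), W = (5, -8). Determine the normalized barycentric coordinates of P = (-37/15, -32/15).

(1/5, 8/15, 4/15)

Signed area of the reference triangle: [UVW] = ½·((-3)·(-9/2−(-8)) + (-6)·(-8−12) + 5·(12−(-9/2))) = ½·(-21/2 + 120 + 165/2) = 96.
[PVW] = ½·((-37/15)·(-9/2−(-8)) + (-6)·(-8−(-32/15)) + 5·(-32/15−(-9/2))) = ½·(-259/30 + 176/5 + 71/6) = 96/5, so the U-coordinate is (96/5)/96 = 1/5.
[UPW] = ½·((-3)·(-32/15−(-8)) + (-37/15)·(-8−12) + 5·(12−(-32/15))) = ½·(-88/5 + 148/3 + 212/3) = 256/5, so the V-coordinate is 8/15.
[UVP] = ½·((-3)·(-9/2−(-32/15)) + (-6)·(-32/15−12) + (-37/15)·(12−(-9/2))) = ½·(71/10 + 424/5 − 407/10) = 128/5, so the W-coordinate is 4/15.
Check: 1/5 + 8/15 + 4/15 = 1.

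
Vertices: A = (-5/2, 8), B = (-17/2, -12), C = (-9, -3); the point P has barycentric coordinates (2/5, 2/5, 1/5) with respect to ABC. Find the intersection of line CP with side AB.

(-11/2, -2)

Line CP meets AB where the C-coordinate vanishes; zeroing P's C-weight and renormalizing leaves A, B-weights 2/5 : 2/5 → (1/2, 1/2).
So Q = (1/2)·A + (1/2)·B = (-11/2, -2).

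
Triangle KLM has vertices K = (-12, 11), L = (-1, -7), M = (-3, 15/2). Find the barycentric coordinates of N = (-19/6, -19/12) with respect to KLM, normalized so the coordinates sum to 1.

(1/6, 2/3, 1/6)

Signed area of the reference triangle: [KLM] = ½·((-12)·(-7−(15/2)) + (-1)·(15/2−11) + (-3)·(11−(-7))) = ½·(174 + 7/2 − 54) = 247/4.
[NLM] = ½·((-19/6)·(-7−(15/2)) + (-1)·(15/2−(-19/12)) + (-3)·(-19/12−(-7))) = ½·(551/12 − 109/12 − 65/4) = 247/24, so the K-coordinate is (247/24)/(247/4) = 1/6.
[KNM] = ½·((-12)·(-19/12−(15/2)) + (-19/6)·(15/2−11) + (-3)·(11−(-19/12))) = ½·(109 + 133/12 − 151/4) = 247/6, so the L-coordinate is 2/3.
[KLN] = ½·((-12)·(-7−(-19/12)) + (-1)·(-19/12−11) + (-19/6)·(11−(-7))) = ½·(65 + 151/12 − 57) = 247/24, so the M-coordinate is 1/6.
Check: 1/6 + 2/3 + 1/6 = 1.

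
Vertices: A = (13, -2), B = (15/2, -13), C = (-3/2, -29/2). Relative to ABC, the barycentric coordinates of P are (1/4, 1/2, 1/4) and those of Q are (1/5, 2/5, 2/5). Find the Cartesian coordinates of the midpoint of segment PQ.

(93/16, -881/80)

Barycentric coordinates of the midpoint are the average: (9/40, 9/20, 13/40).
Converting: (9/40)·A + (9/20)·B + (13/40)·C = (93/16, -881/80).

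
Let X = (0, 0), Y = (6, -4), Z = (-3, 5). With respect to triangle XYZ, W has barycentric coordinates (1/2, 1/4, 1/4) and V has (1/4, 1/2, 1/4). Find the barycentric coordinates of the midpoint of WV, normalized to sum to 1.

Since both coordinate triples sum to 1, the midpoint's barycentrics are the componentwise average.
(1/2+1/4)/2 = 3/8; similarly 3/8 and 1/4.

(3/8, 3/8, 1/4)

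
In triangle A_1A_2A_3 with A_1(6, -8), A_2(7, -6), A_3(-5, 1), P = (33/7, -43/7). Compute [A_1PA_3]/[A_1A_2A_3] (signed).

2/7

[A_1A_2A_3] = ½·(6·(-6−1) + 7·(1−(-8)) + (-5)·(-8−(-6))) = ½·(-42 + 63 + 10) = 31/2.
[A_1PA_3] = ½·(6·(-43/7−1) + (33/7)·(1−(-8)) + (-5)·(-8−(-43/7))) = ½·(-300/7 + 297/7 + 65/7) = 31/7, so the ratio is (31/7)/(31/2) = 2/7.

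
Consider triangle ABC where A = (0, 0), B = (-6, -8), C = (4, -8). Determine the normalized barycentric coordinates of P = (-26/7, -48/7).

Signed area of the reference triangle: [ABC] = ½·(0·(-8−(-8)) + (-6)·(-8−0) + 4·(0−(-8))) = ½·(0 + 48 + 32) = 40.
[PBC] = ½·((-26/7)·(-8−(-8)) + (-6)·(-8−(-48/7)) + 4·(-48/7−(-8))) = ½·(0 + 48/7 + 32/7) = 40/7, so the A-coordinate is (40/7)/40 = 1/7.
[APC] = ½·(0·(-48/7−(-8)) + (-26/7)·(-8−0) + 4·(0−(-48/7))) = ½·(0 + 208/7 + 192/7) = 200/7, so the B-coordinate is 5/7.
[ABP] = ½·(0·(-8−(-48/7)) + (-6)·(-48/7−0) + (-26/7)·(0−(-8))) = ½·(0 + 288/7 − 208/7) = 40/7, so the C-coordinate is 1/7.

(1/7, 5/7, 1/7)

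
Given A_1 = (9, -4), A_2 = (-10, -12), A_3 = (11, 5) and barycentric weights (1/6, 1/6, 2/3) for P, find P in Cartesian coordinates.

P = (1/6)·A_1 + (1/6)·A_2 + (2/3)·A_3.
x-coordinate: (1/6)·9 + (1/6)·(-10) + (2/3)·11 = 43/6.
y-coordinate: (1/6)·(-4) + (1/6)·(-12) + (2/3)·5 = 2/3.

(43/6, 2/3)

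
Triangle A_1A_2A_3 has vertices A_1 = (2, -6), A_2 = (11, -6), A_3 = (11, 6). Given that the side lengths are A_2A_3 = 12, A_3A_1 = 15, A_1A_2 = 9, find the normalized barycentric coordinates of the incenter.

The incenter has barycentric coordinates proportional to the opposite side lengths: (12 : 15 : 9).
Normalizing by 12+15+9 = 36 gives (1/3, 5/12, 1/4).

(1/3, 5/12, 1/4)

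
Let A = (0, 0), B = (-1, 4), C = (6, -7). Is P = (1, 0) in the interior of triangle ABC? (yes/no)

yes

Barycentric coordinates of P: (6/17, 7/17, 4/17).
The three coordinates are positive, positive, positive; a point is interior exactly when all three are positive.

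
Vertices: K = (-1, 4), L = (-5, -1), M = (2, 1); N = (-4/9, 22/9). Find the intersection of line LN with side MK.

(1/8, 23/8)

Barycentric coordinates of N with respect to KLM: (5/9, 1/9, 1/3).
On side MK the L-coordinate is zero; dropping N's L-weight 1/9 and renormalizing the remaining 1/3 : 5/9 gives weights 3/8, 5/8 on M, K.
J = (3/8)·(2, 1) + (5/8)·(-1, 4) = (1/8, 23/8).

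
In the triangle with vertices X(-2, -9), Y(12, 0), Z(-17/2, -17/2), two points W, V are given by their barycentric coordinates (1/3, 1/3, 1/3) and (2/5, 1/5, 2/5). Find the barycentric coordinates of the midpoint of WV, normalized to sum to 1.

(11/30, 4/15, 11/30)

Since both coordinate triples sum to 1, the midpoint's barycentrics are the componentwise average.
(1/3+2/5)/2 = 11/30; similarly 4/15 and 11/30.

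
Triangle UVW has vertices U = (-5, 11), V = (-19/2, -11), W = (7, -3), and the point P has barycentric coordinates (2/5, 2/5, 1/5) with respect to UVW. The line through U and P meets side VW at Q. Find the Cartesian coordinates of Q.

(-4, -25/3)

Line UP meets VW where the U-coordinate vanishes; zeroing P's U-weight and renormalizing leaves V, W-weights 2/5 : 1/5 → (2/3, 1/3).
So Q = (2/3)·V + (1/3)·W = (-4, -25/3).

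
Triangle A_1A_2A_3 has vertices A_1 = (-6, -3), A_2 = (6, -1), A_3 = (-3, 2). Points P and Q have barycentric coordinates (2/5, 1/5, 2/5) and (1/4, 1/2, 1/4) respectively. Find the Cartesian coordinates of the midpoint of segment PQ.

(-33/40, -27/40)

Barycentric coordinates of the midpoint are the average: (13/40, 7/20, 13/40).
Converting: (13/40)·A_1 + (7/20)·A_2 + (13/40)·A_3 = (-33/40, -27/40).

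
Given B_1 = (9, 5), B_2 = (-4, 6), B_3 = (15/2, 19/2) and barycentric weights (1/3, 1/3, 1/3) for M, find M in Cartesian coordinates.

M = (1/3)·B_1 + (1/3)·B_2 + (1/3)·B_3.
x-coordinate: (1/3)·9 + (1/3)·(-4) + (1/3)·(15/2) = 25/6.
y-coordinate: (1/3)·5 + (1/3)·6 + (1/3)·(19/2) = 41/6.

(25/6, 41/6)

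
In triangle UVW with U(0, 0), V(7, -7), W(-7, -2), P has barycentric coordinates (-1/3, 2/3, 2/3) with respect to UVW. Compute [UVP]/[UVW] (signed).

The signed ratio [UVP]/[UVW] equals the barycentric coordinate of P at vertex W, which is 2/3.

2/3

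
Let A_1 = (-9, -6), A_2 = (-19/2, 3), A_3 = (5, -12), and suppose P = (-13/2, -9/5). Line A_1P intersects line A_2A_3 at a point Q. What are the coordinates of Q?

(-47/8, -3/4)

Barycentric coordinates of P with respect to A_1A_2A_3: (1/5, 3/5, 1/5).
On side A_2A_3 the A_1-coordinate is zero; dropping P's A_1-weight 1/5 and renormalizing the remaining 3/5 : 1/5 gives weights 3/4, 1/4 on A_2, A_3.
Q = (3/4)·(-19/2, 3) + (1/4)·(5, -12) = (-47/8, -3/4).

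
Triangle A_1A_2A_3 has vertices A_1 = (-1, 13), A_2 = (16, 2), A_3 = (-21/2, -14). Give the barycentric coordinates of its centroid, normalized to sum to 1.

The centroid is the average of the vertices, so each weight is 1/3.

(1/3, 1/3, 1/3)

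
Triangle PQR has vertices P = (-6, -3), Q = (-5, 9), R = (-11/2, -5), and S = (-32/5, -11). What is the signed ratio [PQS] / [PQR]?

2/5

[PQR] = ½·((-6)·(9−(-5)) + (-5)·(-5−(-3)) + (-11/2)·(-3−9)) = ½·(-84 + 10 + 66) = -4.
[PQS] = ½·((-6)·(9−(-11)) + (-5)·(-11−(-3)) + (-32/5)·(-3−9)) = ½·(-120 + 40 + 384/5) = -8/5, so the ratio is (-8/5)/(-4) = 2/5.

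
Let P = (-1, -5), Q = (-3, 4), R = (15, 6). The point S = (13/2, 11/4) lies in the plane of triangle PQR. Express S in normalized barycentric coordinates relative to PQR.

(1/4, 1/4, 1/2)

Signed area of the reference triangle: [PQR] = ½·((-1)·(4−6) + (-3)·(6−(-5)) + 15·(-5−4)) = ½·(2 − 33 − 135) = -83.
[SQR] = ½·((13/2)·(4−6) + (-3)·(6−(11/4)) + 15·(11/4−4)) = ½·(-13 − 39/4 − 75/4) = -83/4, so the P-coordinate is (-83/4)/(-83) = 1/4.
[PSR] = ½·((-1)·(11/4−6) + (13/2)·(6−(-5)) + 15·(-5−(11/4))) = ½·(13/4 + 143/2 − 465/4) = -83/4, so the Q-coordinate is 1/4.
[PQS] = ½·((-1)·(4−(11/4)) + (-3)·(11/4−(-5)) + (13/2)·(-5−4)) = ½·(-5/4 − 93/4 − 117/2) = -83/2, so the R-coordinate is 1/2.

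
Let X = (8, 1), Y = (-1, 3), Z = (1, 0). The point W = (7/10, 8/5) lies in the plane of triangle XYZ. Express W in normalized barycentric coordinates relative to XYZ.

(1/10, 1/2, 2/5)

Signed area of the reference triangle: [XYZ] = ½·(8·(3−0) + (-1)·(0−1) + 1·(1−3)) = ½·(24 + 1 − 2) = 23/2.
[WYZ] = ½·((7/10)·(3−0) + (-1)·(0−(8/5)) + 1·(8/5−3)) = ½·(21/10 + 8/5 − 7/5) = 23/20, so the X-coordinate is (23/20)/(23/2) = 1/10.
[XWZ] = ½·(8·(8/5−0) + (7/10)·(0−1) + 1·(1−(8/5))) = ½·(64/5 − 7/10 − 3/5) = 23/4, so the Y-coordinate is 1/2.
[XYW] = ½·(8·(3−(8/5)) + (-1)·(8/5−1) + (7/10)·(1−3)) = ½·(56/5 − 3/5 − 7/5) = 23/5, so the Z-coordinate is 2/5.
Check: 1/10 + 1/2 + 2/5 = 1.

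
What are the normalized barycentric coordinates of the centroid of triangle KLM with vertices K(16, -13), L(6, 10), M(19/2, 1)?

The centroid is the average of the vertices, so each weight is 1/3.

(1/3, 1/3, 1/3)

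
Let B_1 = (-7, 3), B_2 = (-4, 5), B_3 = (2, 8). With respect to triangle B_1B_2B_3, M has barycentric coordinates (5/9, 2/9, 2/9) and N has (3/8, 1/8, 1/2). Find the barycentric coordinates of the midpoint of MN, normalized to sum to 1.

Since both coordinate triples sum to 1, the midpoint's barycentrics are the componentwise average.
(5/9+3/8)/2 = 67/144; similarly 25/144 and 13/36.

(67/144, 25/144, 13/36)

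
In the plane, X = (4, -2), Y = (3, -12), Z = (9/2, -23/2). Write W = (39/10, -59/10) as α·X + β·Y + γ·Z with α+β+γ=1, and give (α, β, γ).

(3/5, 1/5, 1/5)

Signed area of the reference triangle: [XYZ] = ½·(4·(-12−(-23/2)) + 3·(-23/2−(-2)) + (9/2)·(-2−(-12))) = ½·(-2 − 57/2 + 45) = 29/4.
[WYZ] = ½·((39/10)·(-12−(-23/2)) + 3·(-23/2−(-59/10)) + (9/2)·(-59/10−(-12))) = ½·(-39/20 − 84/5 + 549/20) = 87/20, so the X-coordinate is (87/20)/(29/4) = 3/5.
[XWZ] = ½·(4·(-59/10−(-23/2)) + (39/10)·(-23/2−(-2)) + (9/2)·(-2−(-59/10))) = ½·(112/5 − 741/20 + 351/20) = 29/20, so the Y-coordinate is 1/5.
[XYW] = ½·(4·(-12−(-59/10)) + 3·(-59/10−(-2)) + (39/10)·(-2−(-12))) = ½·(-122/5 − 117/10 + 39) = 29/20, so the Z-coordinate is 1/5.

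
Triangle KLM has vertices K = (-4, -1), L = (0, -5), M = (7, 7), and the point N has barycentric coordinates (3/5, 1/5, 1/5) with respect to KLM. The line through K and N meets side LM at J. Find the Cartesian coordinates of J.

(7/2, 1)

Line KN meets LM where the K-coordinate vanishes; zeroing N's K-weight and renormalizing leaves L, M-weights 1/5 : 1/5 → (1/2, 1/2).
So J = (1/2)·L + (1/2)·M = (7/2, 1).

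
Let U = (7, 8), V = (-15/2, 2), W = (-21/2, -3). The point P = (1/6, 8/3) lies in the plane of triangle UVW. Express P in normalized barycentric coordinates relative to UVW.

Signed area of the reference triangle: [UVW] = ½·(7·(2−(-3)) + (-15/2)·(-3−8) + (-21/2)·(8−2)) = ½·(35 + 165/2 − 63) = 109/4.
[PVW] = ½·((1/6)·(2−(-3)) + (-15/2)·(-3−(8/3)) + (-21/2)·(8/3−2)) = ½·(5/6 + 85/2 − 7) = 109/6, so the U-coordinate is (109/6)/(109/4) = 2/3.
[UPW] = ½·(7·(8/3−(-3)) + (1/6)·(-3−8) + (-21/2)·(8−(8/3))) = ½·(119/3 − 11/6 − 56) = -109/12, so the V-coordinate is -1/3.
[UVP] = ½·(7·(2−(8/3)) + (-15/2)·(8/3−8) + (1/6)·(8−2)) = ½·(-14/3 + 40 + 1) = 109/6, so the W-coordinate is 2/3.
Check: 2/3 − 1/3 + 2/3 = 1.

(2/3, -1/3, 2/3)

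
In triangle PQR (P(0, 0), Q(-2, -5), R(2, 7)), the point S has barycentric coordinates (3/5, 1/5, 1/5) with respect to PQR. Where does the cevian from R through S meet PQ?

(-1/2, -5/4)

Line RS meets PQ where the R-coordinate vanishes; zeroing S's R-weight and renormalizing leaves P, Q-weights 3/5 : 1/5 → (3/4, 1/4).
So T = (3/4)·P + (1/4)·Q = (-1/2, -5/4).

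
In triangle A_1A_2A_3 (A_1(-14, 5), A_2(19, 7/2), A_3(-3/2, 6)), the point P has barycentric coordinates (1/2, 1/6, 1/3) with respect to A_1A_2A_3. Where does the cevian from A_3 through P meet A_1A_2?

(-23/4, 37/8)

Line A_3P meets A_1A_2 where the A_3-coordinate vanishes; zeroing P's A_3-weight and renormalizing leaves A_1, A_2-weights 1/2 : 1/6 → (3/4, 1/4).
So Q = (3/4)·A_1 + (1/4)·A_2 = (-23/4, 37/8).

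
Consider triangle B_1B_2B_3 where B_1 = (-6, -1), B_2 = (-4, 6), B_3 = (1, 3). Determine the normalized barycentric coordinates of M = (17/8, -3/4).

Signed area of the reference triangle: [B_1B_2B_3] = ½·((-6)·(6−3) + (-4)·(3−(-1)) + 1·(-1−6)) = ½·(-18 − 16 − 7) = -41/2.
[MB_2B_3] = ½·((17/8)·(6−3) + (-4)·(3−(-3/4)) + 1·(-3/4−6)) = ½·(51/8 − 15 − 27/4) = -123/16, so the B_1-coordinate is (-123/16)/(-41/2) = 3/8.
[B_1MB_3] = ½·((-6)·(-3/4−3) + (17/8)·(3−(-1)) + 1·(-1−(-3/4))) = ½·(45/2 + 17/2 − 1/4) = 123/8, so the B_2-coordinate is -3/4.
[B_1B_2M] = ½·((-6)·(6−(-3/4)) + (-4)·(-3/4−(-1)) + (17/8)·(-1−6)) = ½·(-81/2 − 1 − 119/8) = -451/16, so the B_3-coordinate is 11/8.

(3/8, -3/4, 11/8)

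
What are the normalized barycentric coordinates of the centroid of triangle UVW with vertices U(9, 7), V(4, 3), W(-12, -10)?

(1/3, 1/3, 1/3)

The centroid is the average of the vertices, so each weight is 1/3.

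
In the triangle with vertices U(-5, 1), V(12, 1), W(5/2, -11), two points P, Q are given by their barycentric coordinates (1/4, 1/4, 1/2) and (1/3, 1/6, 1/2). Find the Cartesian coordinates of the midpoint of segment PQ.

Barycentric coordinates of the midpoint are the average: (7/24, 5/24, 1/2).
Converting: (7/24)·U + (5/24)·V + (1/2)·W = (55/24, -5).

(55/24, -5)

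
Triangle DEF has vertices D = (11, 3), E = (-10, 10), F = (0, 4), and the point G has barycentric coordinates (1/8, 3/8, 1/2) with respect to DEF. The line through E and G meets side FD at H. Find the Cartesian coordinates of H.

Line EG meets FD where the E-coordinate vanishes; zeroing G's E-weight and renormalizing leaves F, D-weights 1/2 : 1/8 → (4/5, 1/5).
So H = (4/5)·F + (1/5)·D = (11/5, 19/5).

(11/5, 19/5)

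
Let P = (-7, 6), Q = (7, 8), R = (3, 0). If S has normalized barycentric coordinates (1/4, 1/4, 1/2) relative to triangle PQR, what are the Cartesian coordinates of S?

S = (1/4)·P + (1/4)·Q + (1/2)·R.
x-coordinate: (1/4)·(-7) + (1/4)·7 + (1/2)·3 = 3/2.
y-coordinate: (1/4)·6 + (1/4)·8 + (1/2)·0 = 7/2.

(3/2, 7/2)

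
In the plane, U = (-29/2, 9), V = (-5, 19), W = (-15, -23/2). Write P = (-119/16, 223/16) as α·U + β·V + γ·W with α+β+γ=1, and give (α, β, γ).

(1/8, 3/4, 1/8)

Signed area of the reference triangle: [UVW] = ½·((-29/2)·(19−(-23/2)) + (-5)·(-23/2−9) + (-15)·(9−19)) = ½·(-1769/4 + 205/2 + 150) = -759/8.
[PVW] = ½·((-119/16)·(19−(-23/2)) + (-5)·(-23/2−(223/16)) + (-15)·(223/16−19)) = ½·(-7259/32 + 2035/16 + 1215/16) = -759/64, so the U-coordinate is (-759/64)/(-759/8) = 1/8.
[UPW] = ½·((-29/2)·(223/16−(-23/2)) + (-119/16)·(-23/2−9) + (-15)·(9−(223/16))) = ½·(-11803/32 + 4879/32 + 1185/16) = -2277/32, so the V-coordinate is 3/4.
[UVP] = ½·((-29/2)·(19−(223/16)) + (-5)·(223/16−9) + (-119/16)·(9−19)) = ½·(-2349/32 − 395/16 + 595/8) = -759/64, so the W-coordinate is 1/8.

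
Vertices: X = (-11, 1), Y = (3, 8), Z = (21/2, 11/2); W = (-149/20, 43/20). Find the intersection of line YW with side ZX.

Barycentric coordinates of W with respect to XYZ: (4/5, 1/10, 1/10).
On side ZX the Y-coordinate is zero; dropping W's Y-weight 1/10 and renormalizing the remaining 1/10 : 4/5 gives weights 1/9, 8/9 on Z, X.
V = (1/9)·(21/2, 11/2) + (8/9)·(-11, 1) = (-155/18, 3/2).

(-155/18, 3/2)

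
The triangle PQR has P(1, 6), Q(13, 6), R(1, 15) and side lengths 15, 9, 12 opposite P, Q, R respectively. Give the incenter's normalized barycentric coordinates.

The incenter has barycentric coordinates proportional to the opposite side lengths: (15 : 9 : 12).
Normalizing by 15+9+12 = 36 gives (5/12, 1/4, 1/3).

(5/12, 1/4, 1/3)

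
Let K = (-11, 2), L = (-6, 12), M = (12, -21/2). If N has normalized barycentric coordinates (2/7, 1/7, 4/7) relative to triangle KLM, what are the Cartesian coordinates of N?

N = (2/7)·K + (1/7)·L + (4/7)·M.
x-coordinate: (2/7)·(-11) + (1/7)·(-6) + (4/7)·12 = 20/7.
y-coordinate: (2/7)·2 + (1/7)·12 + (4/7)·(-21/2) = -26/7.

(20/7, -26/7)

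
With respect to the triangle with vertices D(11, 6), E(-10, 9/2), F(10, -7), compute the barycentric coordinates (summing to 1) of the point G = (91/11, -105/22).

Signed area of the reference triangle: [DEF] = ½·(11·(9/2−(-7)) + (-10)·(-7−6) + 10·(6−(9/2))) = ½·(253/2 + 130 + 15) = 543/4.
[GEF] = ½·((91/11)·(9/2−(-7)) + (-10)·(-7−(-105/22)) + 10·(-105/22−(9/2))) = ½·(2093/22 + 245/11 − 1020/11) = 543/44, so the D-coordinate is (543/44)/(543/4) = 1/11.
[DGF] = ½·(11·(-105/22−(-7)) + (91/11)·(-7−6) + 10·(6−(-105/22))) = ½·(49/2 − 1183/11 + 1185/11) = 543/44, so the E-coordinate is 1/11.
[DEG] = ½·(11·(9/2−(-105/22)) + (-10)·(-105/22−6) + (91/11)·(6−(9/2))) = ½·(102 + 1185/11 + 273/22) = 4887/44, so the F-coordinate is 9/11.

(1/11, 1/11, 9/11)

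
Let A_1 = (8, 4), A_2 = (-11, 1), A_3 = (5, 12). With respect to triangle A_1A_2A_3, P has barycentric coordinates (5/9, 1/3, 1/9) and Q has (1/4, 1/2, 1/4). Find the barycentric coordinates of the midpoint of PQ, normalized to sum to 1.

Since both coordinate triples sum to 1, the midpoint's barycentrics are the componentwise average.
(5/9+1/4)/2 = 29/72; similarly 5/12 and 13/72.

(29/72, 5/12, 13/72)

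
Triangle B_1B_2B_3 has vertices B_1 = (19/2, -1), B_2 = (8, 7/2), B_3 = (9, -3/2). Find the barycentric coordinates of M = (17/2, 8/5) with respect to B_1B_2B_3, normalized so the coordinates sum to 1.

Signed area of the reference triangle: [B_1B_2B_3] = ½·((19/2)·(7/2−(-3/2)) + 8·(-3/2−(-1)) + 9·(-1−(7/2))) = ½·(95/2 − 4 − 81/2) = 3/2.
[MB_2B_3] = ½·((17/2)·(7/2−(-3/2)) + 8·(-3/2−(8/5)) + 9·(8/5−(7/2))) = ½·(85/2 − 124/5 − 171/10) = 3/10, so the B_1-coordinate is (3/10)/(3/2) = 1/5.
[B_1MB_3] = ½·((19/2)·(8/5−(-3/2)) + (17/2)·(-3/2−(-1)) + 9·(-1−(8/5))) = ½·(589/20 − 17/4 − 117/5) = 9/10, so the B_2-coordinate is 3/5.
[B_1B_2M] = ½·((19/2)·(7/2−(8/5)) + 8·(8/5−(-1)) + (17/2)·(-1−(7/2))) = ½·(361/20 + 104/5 − 153/4) = 3/10, so the B_3-coordinate is 1/5.

(1/5, 3/5, 1/5)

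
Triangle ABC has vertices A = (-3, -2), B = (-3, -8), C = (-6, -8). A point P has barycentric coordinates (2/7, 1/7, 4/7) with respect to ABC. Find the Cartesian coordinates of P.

(-33/7, -44/7)

P = (2/7)·A + (1/7)·B + (4/7)·C.
x-coordinate: (2/7)·(-3) + (1/7)·(-3) + (4/7)·(-6) = -33/7.
y-coordinate: (2/7)·(-2) + (1/7)·(-8) + (4/7)·(-8) = -44/7.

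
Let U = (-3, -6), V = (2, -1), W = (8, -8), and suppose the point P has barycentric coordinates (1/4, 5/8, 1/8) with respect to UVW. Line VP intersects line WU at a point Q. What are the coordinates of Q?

Line VP meets WU where the V-coordinate vanishes; zeroing P's V-weight and renormalizing leaves W, U-weights 1/8 : 1/4 → (1/3, 2/3).
So Q = (1/3)·W + (2/3)·U = (2/3, -20/3).

(2/3, -20/3)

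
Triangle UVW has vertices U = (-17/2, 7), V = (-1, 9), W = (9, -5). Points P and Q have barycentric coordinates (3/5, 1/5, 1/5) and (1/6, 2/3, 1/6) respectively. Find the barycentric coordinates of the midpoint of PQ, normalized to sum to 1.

Since both coordinate triples sum to 1, the midpoint's barycentrics are the componentwise average.
(3/5+1/6)/2 = 23/60; similarly 13/30 and 11/60.

(23/60, 13/30, 11/60)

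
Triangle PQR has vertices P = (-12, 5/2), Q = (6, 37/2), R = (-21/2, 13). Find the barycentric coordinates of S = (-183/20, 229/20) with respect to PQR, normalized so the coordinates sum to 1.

(1/5, 1/10, 7/10)

Signed area of the reference triangle: [PQR] = ½·((-12)·(37/2−13) + 6·(13−(5/2)) + (-21/2)·(5/2−(37/2))) = ½·(-66 + 63 + 168) = 165/2.
[SQR] = ½·((-183/20)·(37/2−13) + 6·(13−(229/20)) + (-21/2)·(229/20−(37/2))) = ½·(-2013/40 + 93/10 + 2961/40) = 33/2, so the P-coordinate is (33/2)/(165/2) = 1/5.
[PSR] = ½·((-12)·(229/20−13) + (-183/20)·(13−(5/2)) + (-21/2)·(5/2−(229/20))) = ½·(93/5 − 3843/40 + 3759/40) = 33/4, so the Q-coordinate is 1/10.
[PQS] = ½·((-12)·(37/2−(229/20)) + 6·(229/20−(5/2)) + (-183/20)·(5/2−(37/2))) = ½·(-423/5 + 537/10 + 732/5) = 231/4, so the R-coordinate is 7/10.
Check: 1/5 + 1/10 + 7/10 = 1.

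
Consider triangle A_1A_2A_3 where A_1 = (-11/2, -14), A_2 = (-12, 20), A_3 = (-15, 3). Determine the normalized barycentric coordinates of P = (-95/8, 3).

(1/4, 1/4, 1/2)

Signed area of the reference triangle: [A_1A_2A_3] = ½·((-11/2)·(20−3) + (-12)·(3−(-14)) + (-15)·(-14−20)) = ½·(-187/2 − 204 + 510) = 425/4.
[PA_2A_3] = ½·((-95/8)·(20−3) + (-12)·(3−3) + (-15)·(3−20)) = ½·(-1615/8 + 0 + 255) = 425/16, so the A_1-coordinate is (425/16)/(425/4) = 1/4.
[A_1PA_3] = ½·((-11/2)·(3−3) + (-95/8)·(3−(-14)) + (-15)·(-14−3)) = ½·(0 − 1615/8 + 255) = 425/16, so the A_2-coordinate is 1/4.
[A_1A_2P] = ½·((-11/2)·(20−3) + (-12)·(3−(-14)) + (-95/8)·(-14−20)) = ½·(-187/2 − 204 + 1615/4) = 425/8, so the A_3-coordinate is 1/2.
Check: 1/4 + 1/4 + 1/2 = 1.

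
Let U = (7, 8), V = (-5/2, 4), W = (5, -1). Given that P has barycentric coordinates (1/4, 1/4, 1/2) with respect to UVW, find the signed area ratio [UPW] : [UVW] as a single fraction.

1/4

The signed ratio [UPW]/[UVW] equals the barycentric coordinate of P at vertex V, which is 1/4.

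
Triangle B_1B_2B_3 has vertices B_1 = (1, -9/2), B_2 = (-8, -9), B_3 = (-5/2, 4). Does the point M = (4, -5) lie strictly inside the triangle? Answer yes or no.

no

Barycentric coordinates of M: (536/369, -95/369, -8/41).
The three coordinates are positive, negative, negative; a point is interior exactly when all three are positive.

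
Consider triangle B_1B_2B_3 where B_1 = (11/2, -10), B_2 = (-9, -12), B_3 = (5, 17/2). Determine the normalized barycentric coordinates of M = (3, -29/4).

(2/3, 1/6, 1/6)

Signed area of the reference triangle: [B_1B_2B_3] = ½·((11/2)·(-12−(17/2)) + (-9)·(17/2−(-10)) + 5·(-10−(-12))) = ½·(-451/4 − 333/2 + 10) = -1077/8.
[MB_2B_3] = ½·(3·(-12−(17/2)) + (-9)·(17/2−(-29/4)) + 5·(-29/4−(-12))) = ½·(-123/2 − 567/4 + 95/4) = -359/4, so the B_1-coordinate is (-359/4)/(-1077/8) = 2/3.
[B_1MB_3] = ½·((11/2)·(-29/4−(17/2)) + 3·(17/2−(-10)) + 5·(-10−(-29/4))) = ½·(-693/8 + 111/2 − 55/4) = -359/16, so the B_2-coordinate is 1/6.
[B_1B_2M] = ½·((11/2)·(-12−(-29/4)) + (-9)·(-29/4−(-10)) + 3·(-10−(-12))) = ½·(-209/8 − 99/4 + 6) = -359/16, so the B_3-coordinate is 1/6.
Check: 2/3 + 1/6 + 1/6 = 1.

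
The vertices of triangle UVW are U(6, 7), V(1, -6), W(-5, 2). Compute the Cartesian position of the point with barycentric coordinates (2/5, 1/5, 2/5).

P = (2/5)·U + (1/5)·V + (2/5)·W.
x-coordinate: (2/5)·6 + (1/5)·1 + (2/5)·(-5) = 3/5.
y-coordinate: (2/5)·7 + (1/5)·(-6) + (2/5)·2 = 12/5.

(3/5, 12/5)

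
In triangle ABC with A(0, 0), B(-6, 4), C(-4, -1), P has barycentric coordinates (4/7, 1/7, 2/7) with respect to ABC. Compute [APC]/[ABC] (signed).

The signed ratio [APC]/[ABC] equals the barycentric coordinate of P at vertex B, which is 1/7.

1/7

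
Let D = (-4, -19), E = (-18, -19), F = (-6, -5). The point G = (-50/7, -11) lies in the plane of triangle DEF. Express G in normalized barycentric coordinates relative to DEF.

(2/7, 1/7, 4/7)

Signed area of the reference triangle: [DEF] = ½·((-4)·(-19−(-5)) + (-18)·(-5−(-19)) + (-6)·(-19−(-19))) = ½·(56 − 252 + 0) = -98.
[GEF] = ½·((-50/7)·(-19−(-5)) + (-18)·(-5−(-11)) + (-6)·(-11−(-19))) = ½·(100 − 108 − 48) = -28, so the D-coordinate is (-28)/(-98) = 2/7.
[DGF] = ½·((-4)·(-11−(-5)) + (-50/7)·(-5−(-19)) + (-6)·(-19−(-11))) = ½·(24 − 100 + 48) = -14, so the E-coordinate is 1/7.
[DEG] = ½·((-4)·(-19−(-11)) + (-18)·(-11−(-19)) + (-50/7)·(-19−(-19))) = ½·(32 − 144 + 0) = -56, so the F-coordinate is 4/7.
Check: 2/7 + 1/7 + 4/7 = 1.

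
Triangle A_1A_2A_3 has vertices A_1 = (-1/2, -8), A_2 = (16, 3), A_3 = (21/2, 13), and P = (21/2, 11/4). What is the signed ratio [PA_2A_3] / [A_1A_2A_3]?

1/4

[A_1A_2A_3] = ½·((-1/2)·(3−13) + 16·(13−(-8)) + (21/2)·(-8−3)) = ½·(5 + 336 − 231/2) = 451/4.
[PA_2A_3] = ½·((21/2)·(3−13) + 16·(13−(11/4)) + (21/2)·(11/4−3)) = ½·(-105 + 164 − 21/8) = 451/16, so the ratio is (451/16)/(451/4) = 1/4.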